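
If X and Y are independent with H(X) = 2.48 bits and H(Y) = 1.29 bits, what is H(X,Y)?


For independent variables, H(X,Y) = H(X) + H(Y) = 2.48 + 1.29 = 3.77

3.77 bits


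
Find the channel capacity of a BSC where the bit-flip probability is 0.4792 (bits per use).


H(p) = -p*log2(p) - (1-p)*log2(1-p) = -0.4792*log2(0.4792) - 0.5208*log2(0.5208) = 0.508575 + 0.490176 = 0.9988. C = 1 - H(p) = 1 - 0.9988 = 0.0012

0.0012 bits


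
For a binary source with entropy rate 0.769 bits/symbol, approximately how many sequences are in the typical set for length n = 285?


log2|A_typical| = nH = 285 * 0.769 = 219.165, so |A_typical| ~ 2^219.165 = 9.446e+65

9.446e+65


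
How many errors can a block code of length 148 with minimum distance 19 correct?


Correction capability = floor((d-1)/2) = floor((19-1)/2) = 9

9 errors


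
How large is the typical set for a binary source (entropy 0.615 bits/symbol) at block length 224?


log2|A_typical| = nH = 224 * 0.615 = 137.76, so |A_typical| ~ 2^137.76 = 2.950e+41

2.950e+41


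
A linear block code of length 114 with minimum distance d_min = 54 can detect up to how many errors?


Detection capability = d_min - 1 = 54 - 1 = 53

53 errors


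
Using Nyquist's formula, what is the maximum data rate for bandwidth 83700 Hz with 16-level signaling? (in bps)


Rate = 2 * B * log2(M) = 2 * 83700 * 4.0 = 669600.0

669600.0 bps


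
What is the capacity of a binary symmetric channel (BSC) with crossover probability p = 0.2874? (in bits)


H(p) = -p*log2(p) - (1-p)*log2(1-p) = -0.2874*log2(0.2874) - 0.7126*log2(0.7126) = 0.516995 + 0.348344 = 0.8653. C = 1 - H(p) = 1 - 0.8653 = 0.1347

0.1347 bits


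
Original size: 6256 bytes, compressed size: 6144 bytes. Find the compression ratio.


Ratio = original / compressed = 6256 / 6144 = 1.0182

1.0182


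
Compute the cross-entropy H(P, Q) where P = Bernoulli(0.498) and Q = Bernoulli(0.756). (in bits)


H(P,Q) = -p*log2(q) - (1-p)*log2(1-q). -0.498*log2(0.756) = 0.200964; -0.502*log2(0.244) = 1.021594. H(P,Q) = 0.200964 + 1.021594 = 1.2226

1.2226 bits


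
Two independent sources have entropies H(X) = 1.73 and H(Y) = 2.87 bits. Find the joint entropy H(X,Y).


For independent variables, H(X,Y) = H(X) + H(Y) = 1.73 + 2.87 = 4.6

4.6 bits


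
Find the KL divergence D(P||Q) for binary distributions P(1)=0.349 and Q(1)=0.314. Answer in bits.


KL = p*log2(p/q) + (1-p)*log2((1-p)/(1-q)) = 0.349*log2(0.349/0.314) + 0.651*log2(0.651/0.686) = 0.004

0.004 bits


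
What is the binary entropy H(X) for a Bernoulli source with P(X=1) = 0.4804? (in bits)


H = -p*log2(p) - (1-p)*log2(1-p). -0.4804*log2(0.4804) = 0.508115; -0.5196*log2(0.5196) = 0.490776. H = 0.508115 + 0.490776 = 0.9989

0.9989 bits


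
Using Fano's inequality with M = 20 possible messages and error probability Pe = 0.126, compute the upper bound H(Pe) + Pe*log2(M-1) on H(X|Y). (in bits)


H(Pe) = -Pe*log2(Pe) - (1-Pe)*log2(1-Pe) = -0.126*log2(0.126) - 0.874*log2(0.874) = 0.376552 + 0.169814 = 0.5464. Pe*log2(M-1) = 0.126*log2(19) = 0.535239. Bound = H(Pe) + Pe*log2(M-1) = 0.376552 + 0.169814 + 0.535239 = 1.0816

1.0816 bits


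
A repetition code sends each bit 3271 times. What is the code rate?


Rate = k/n = 1/3271

1/3271


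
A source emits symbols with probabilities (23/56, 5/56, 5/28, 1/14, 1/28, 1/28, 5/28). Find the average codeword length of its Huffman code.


Huffman construction (repeatedly merge the two least-probable nodes; each merge adds 1 bit to every symbol beneath it): 1/28 + 1/28 = 1/14; 1/14 + 1/14 = 1/7; 5/56 + 1/7 = 13/56; 5/28 + 5/28 = 5/14; 13/56 + 5/14 = 33/56; 23/56 + 33/56 = 1. Resulting codeword lengths (in the order the probabilities were given): (1, 3, 3, 4, 5, 5, 3). L_avg = sum(p_i * l_i) = 23/56*1 + 5/56*3 + 5/28*3 + 1/14*4 + 1/28*5 + 1/28*5 + 5/28*3 = 67/28 = 2.3929

2.3929 bits


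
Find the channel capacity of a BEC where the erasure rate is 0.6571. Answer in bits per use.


C = 1 - epsilon = 1 - 0.6571 = 0.3429

0.3429 bits


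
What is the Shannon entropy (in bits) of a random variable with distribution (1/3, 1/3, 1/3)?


H = -sum(p_i * log2(p_i)). Terms: -(1/3)*log2(1/3) = 0.528321; -(1/3)*log2(1/3) = 0.528321; -(1/3)*log2(1/3) = 0.528321. H = 0.528321 + 0.528321 + 0.528321 = 1.585

1.585 bits


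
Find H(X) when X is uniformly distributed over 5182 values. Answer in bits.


H = log2(n) = log2(5182) = 12.3393

12.3393 bits


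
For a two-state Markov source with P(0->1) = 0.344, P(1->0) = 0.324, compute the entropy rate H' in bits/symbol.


Stationary distribution: pi_0 = p10/(p01+p10) = 0.485, pi_1 = 0.515. Entropy rate H' = pi_0*H(p01) + pi_1*H(p10) = 0.485*0.9286 + 0.515*0.9087 = 0.9183

0.9183 bits/symbol


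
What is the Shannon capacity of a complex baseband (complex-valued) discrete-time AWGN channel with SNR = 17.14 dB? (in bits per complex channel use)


SNR_linear = 10^(17.14/10) = 51.7607; C = log2(1 + SNR_linear) = log2(1 + 51.7607) = 5.7214

5.7214 bits/channel use


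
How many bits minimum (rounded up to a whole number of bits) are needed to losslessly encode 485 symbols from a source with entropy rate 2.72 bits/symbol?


Minimum bits >= n * H = 485 * 2.72 = 1319.2, rounded up to a whole number of bits = 1320

1320 bits


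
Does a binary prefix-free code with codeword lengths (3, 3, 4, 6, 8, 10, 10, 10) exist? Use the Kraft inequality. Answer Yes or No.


Kraft sum = sum(2^(-l_i)) = 0.335, need <= 1. Result: satisfied (a binary prefix-free code with these lengths exists)

Yes


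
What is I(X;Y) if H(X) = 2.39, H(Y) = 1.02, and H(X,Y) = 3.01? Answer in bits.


I(X;Y) = H(X) + H(Y) - H(X,Y) = 2.39 + 1.02 - 3.01 = 0.4

0.4 bits


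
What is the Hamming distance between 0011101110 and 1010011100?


Count differing positions: ^ . . ^ ^ ^ . . ^ . = 5 differences

5


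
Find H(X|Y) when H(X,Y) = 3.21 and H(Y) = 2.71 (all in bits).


H(X|Y) = H(X,Y) - H(Y) = 3.21 - 2.71 = 0.5

0.5 bits


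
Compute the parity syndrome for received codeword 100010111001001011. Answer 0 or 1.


Syndrome = XOR of all bits = 1 XOR 0 XOR 0 XOR 0 XOR 1 XOR 0 XOR 1 XOR 1 XOR 1 XOR 0 XOR 0 XOR 1 XOR 0 XOR 0 XOR 1 XOR 0 XOR 1 XOR 1 = 1

1


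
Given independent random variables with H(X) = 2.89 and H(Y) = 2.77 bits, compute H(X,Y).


For independent variables, H(X,Y) = H(X) + H(Y) = 2.89 + 2.77 = 5.66

5.66 bits


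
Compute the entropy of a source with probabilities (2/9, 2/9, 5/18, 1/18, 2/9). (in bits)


H = -sum(p_i * log2(p_i)). Terms: -(2/9)*log2(2/9) = 0.482206; -(2/9)*log2(2/9) = 0.482206; -(5/18)*log2(5/18) = 0.513332; -(1/18)*log2(1/18) = 0.231663; -(2/9)*log2(2/9) = 0.482206. H = 0.482206 + 0.482206 + 0.513332 + 0.231663 + 0.482206 = 2.1916

2.1916 bits


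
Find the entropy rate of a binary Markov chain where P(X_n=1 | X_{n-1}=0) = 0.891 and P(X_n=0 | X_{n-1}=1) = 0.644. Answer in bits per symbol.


Stationary distribution: pi_0 = p10/(p01+p10) = 0.4195, pi_1 = 0.5805. Entropy rate H' = pi_0*H(p01) + pi_1*H(p10) = 0.4195*0.4969 + 0.5805*0.9393 = 0.7537

0.7537 bits/symbol


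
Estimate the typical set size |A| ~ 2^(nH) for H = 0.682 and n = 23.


log2|A_typical| = nH = 23 * 0.682 = 15.686, so |A_typical| ~ 2^15.686 = 5.272e+04

5.272e+04


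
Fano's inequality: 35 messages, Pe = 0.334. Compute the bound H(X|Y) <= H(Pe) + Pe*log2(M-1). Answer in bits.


H(Pe) = -Pe*log2(Pe) - (1-Pe)*log2(1-Pe) = -0.334*log2(0.334) - 0.666*log2(0.666) = 0.528415 + 0.390546 = 0.919. Pe*log2(M-1) = 0.334*log2(34) = 1.699213. Bound = H(Pe) + Pe*log2(M-1) = 0.528415 + 0.390546 + 1.699213 = 2.6182

2.6182 bits


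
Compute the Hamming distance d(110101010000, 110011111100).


Count differing positions: . . . ^ ^ . ^ . ^ ^ . . = 5 differences

5


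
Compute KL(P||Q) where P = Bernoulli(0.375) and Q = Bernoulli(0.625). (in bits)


KL = p*log2(p/q) + (1-p)*log2((1-p)/(1-q)) = 0.375*log2(0.375/0.625) + 0.625*log2(0.625/0.375) = 0.1842

0.1842 bits


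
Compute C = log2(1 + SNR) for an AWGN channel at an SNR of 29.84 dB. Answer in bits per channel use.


SNR_linear = 10^(29.84/10) = 963.829; C = log2(1 + SNR_linear) = log2(1 + 963.829) = 9.9141

9.9141 bits/channel use


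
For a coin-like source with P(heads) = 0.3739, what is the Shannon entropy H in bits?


H = -p*log2(p) - (1-p)*log2(1-p). -0.3739*log2(0.3739) = 0.530667; -0.6261*log2(0.6261) = 0.422952. H = 0.530667 + 0.422952 = 0.9536

0.9536 bits


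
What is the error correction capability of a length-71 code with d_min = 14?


Correction capability = floor((d-1)/2) = floor((14-1)/2) = 6

6 errors


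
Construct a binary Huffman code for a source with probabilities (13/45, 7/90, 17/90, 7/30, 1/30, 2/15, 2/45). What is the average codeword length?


Huffman construction (repeatedly merge the two least-probable nodes; each merge adds 1 bit to every symbol beneath it): 1/30 + 2/45 = 7/90; 7/90 + 7/90 = 7/45; 2/15 + 7/45 = 13/45; 17/90 + 7/30 = 19/45; 13/45 + 13/45 = 26/45; 19/45 + 26/45 = 1. Resulting codeword lengths (in the order the probabilities were given): (2, 4, 2, 2, 5, 3, 5). L_avg = sum(p_i * l_i) = 13/45*2 + 7/90*4 + 17/90*2 + 7/30*2 + 1/30*5 + 2/15*3 + 2/45*5 = 227/90 = 2.5222

2.5222 bits


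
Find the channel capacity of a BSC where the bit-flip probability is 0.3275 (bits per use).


H(p) = -p*log2(p) - (1-p)*log2(1-p) = -0.3275*log2(0.3275) - 0.6725*log2(0.6725) = 0.527417 + 0.384935 = 0.9124. C = 1 - H(p) = 1 - 0.9124 = 0.0876

0.0876 bits


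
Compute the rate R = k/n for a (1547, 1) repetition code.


Rate = k/n = 1/1547

1/1547


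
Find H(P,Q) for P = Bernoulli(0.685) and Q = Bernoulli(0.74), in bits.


H(P,Q) = -p*log2(q) - (1-p)*log2(1-q). -0.685*log2(0.74) = 0.297566; -0.315*log2(0.26) = 0.612176. H(P,Q) = 0.297566 + 0.612176 = 0.9097

0.9097 bits


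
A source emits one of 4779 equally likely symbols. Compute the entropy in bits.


H = log2(n) = log2(4779) = 12.2225

12.2225 bits


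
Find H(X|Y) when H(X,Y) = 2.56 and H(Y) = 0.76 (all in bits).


H(X|Y) = H(X,Y) - H(Y) = 2.56 - 0.76 = 1.8

1.8 bits


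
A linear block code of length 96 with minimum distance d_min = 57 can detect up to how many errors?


Detection capability = d_min - 1 = 57 - 1 = 56

56 errors


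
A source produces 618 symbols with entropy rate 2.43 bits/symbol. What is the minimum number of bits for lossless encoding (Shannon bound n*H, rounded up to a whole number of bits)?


Minimum bits >= n * H = 618 * 2.43 = 1501.74, rounded up to a whole number of bits = 1502

1502 bits


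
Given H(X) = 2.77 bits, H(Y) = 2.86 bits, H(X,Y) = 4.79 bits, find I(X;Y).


I(X;Y) = H(X) + H(Y) - H(X,Y) = 2.77 + 2.86 - 4.79 = 0.84

0.84 bits


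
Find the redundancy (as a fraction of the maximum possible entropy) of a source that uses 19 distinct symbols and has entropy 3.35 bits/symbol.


H_max = log2(K) = log2(19) = 4.2479 bits/symbol. Redundancy = 1 - H/H_max = 1 - 3.35/4.2479 = 1 - 0.7886 = 0.2114

0.2114


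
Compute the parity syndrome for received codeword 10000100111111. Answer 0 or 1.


Syndrome = XOR of all bits = 1 XOR 0 XOR 0 XOR 0 XOR 0 XOR 1 XOR 0 XOR 0 XOR 1 XOR 1 XOR 1 XOR 1 XOR 1 XOR 1 = 0

0


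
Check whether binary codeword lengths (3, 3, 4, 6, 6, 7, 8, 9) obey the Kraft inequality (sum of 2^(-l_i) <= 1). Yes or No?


Kraft sum = sum(2^(-l_i)) = 0.3574, need <= 1. Result: satisfied (a binary prefix-free code with these lengths exists)

Yes


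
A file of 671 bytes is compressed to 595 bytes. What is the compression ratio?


Ratio = original / compressed = 671 / 595 = 1.1277

1.1277


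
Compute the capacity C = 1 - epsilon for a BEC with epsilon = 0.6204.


C = 1 - epsilon = 1 - 0.6204 = 0.3796

0.3796 bits


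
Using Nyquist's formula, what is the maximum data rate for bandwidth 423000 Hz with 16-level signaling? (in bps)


Rate = 2 * B * log2(M) = 2 * 423000 * 4.0 = 3384000.0

3384000.0 bps


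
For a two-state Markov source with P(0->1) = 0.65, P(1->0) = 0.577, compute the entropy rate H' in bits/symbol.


Stationary distribution: pi_0 = p10/(p01+p10) = 0.4703, pi_1 = 0.5297. Entropy rate H' = pi_0*H(p01) + pi_1*H(p10) = 0.4703*0.9341 + 0.5297*0.9828 = 0.9599

0.9599 bits/symbol


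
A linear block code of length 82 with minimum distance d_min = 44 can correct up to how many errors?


Correction capability = floor((d-1)/2) = floor((44-1)/2) = 21

21 errors


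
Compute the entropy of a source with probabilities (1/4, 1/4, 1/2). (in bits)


H = -sum(p_i * log2(p_i)). Terms: -(1/4)*log2(1/4) = 0.500000; -(1/4)*log2(1/4) = 0.500000; -(1/2)*log2(1/2) = 0.500000. H = 0.500000 + 0.500000 + 0.500000 = 1.5

1.5 bits


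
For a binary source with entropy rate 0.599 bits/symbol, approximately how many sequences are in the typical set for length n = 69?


log2|A_typical| = nH = 69 * 0.599 = 41.331, so |A_typical| ~ 2^41.331 = 2.766e+12

2.766e+12


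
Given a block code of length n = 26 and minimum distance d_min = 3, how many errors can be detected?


Detection capability = d_min - 1 = 3 - 1 = 2

2 errors


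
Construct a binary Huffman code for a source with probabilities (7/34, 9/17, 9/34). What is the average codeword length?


Huffman construction (repeatedly merge the two least-probable nodes; each merge adds 1 bit to every symbol beneath it): 7/34 + 9/34 = 8/17; 8/17 + 9/17 = 1. Resulting codeword lengths (in the order the probabilities were given): (2, 1, 2). L_avg = sum(p_i * l_i) = 7/34*2 + 9/17*1 + 9/34*2 = 25/17 = 1.4706

1.4706 bits


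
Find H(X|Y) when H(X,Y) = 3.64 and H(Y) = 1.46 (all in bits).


H(X|Y) = H(X,Y) - H(Y) = 3.64 - 1.46 = 2.18

2.18 bits


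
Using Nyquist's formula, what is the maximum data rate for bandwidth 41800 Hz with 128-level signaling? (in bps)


Rate = 2 * B * log2(M) = 2 * 41800 * 7.0 = 585200.0

585200.0 bps


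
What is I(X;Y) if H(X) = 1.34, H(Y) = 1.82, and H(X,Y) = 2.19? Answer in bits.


I(X;Y) = H(X) + H(Y) - H(X,Y) = 1.34 + 1.82 - 2.19 = 0.97

0.97 bits


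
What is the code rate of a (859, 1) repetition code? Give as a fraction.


Rate = k/n = 1/859

1/859


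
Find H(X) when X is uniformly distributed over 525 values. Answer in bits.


H = log2(n) = log2(525) = 9.0362

9.0362 bits


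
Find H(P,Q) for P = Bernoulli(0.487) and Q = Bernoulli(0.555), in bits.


H(P,Q) = -p*log2(q) - (1-p)*log2(1-q). -0.487*log2(0.555) = 0.413677; -0.513*log2(0.445) = 0.599247. H(P,Q) = 0.413677 + 0.599247 = 1.0129

1.0129 bits


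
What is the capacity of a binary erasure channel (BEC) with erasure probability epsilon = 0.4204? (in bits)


C = 1 - epsilon = 1 - 0.4204 = 0.5796

0.5796 bits


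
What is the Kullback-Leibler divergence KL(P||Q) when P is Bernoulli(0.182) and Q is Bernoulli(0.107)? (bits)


KL = p*log2(p/q) + (1-p)*log2((1-p)/(1-q)) = 0.182*log2(0.182/0.107) + 0.818*log2(0.818/0.893) = 0.0359

0.0359 bits


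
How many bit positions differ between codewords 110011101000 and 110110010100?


Count differing positions: . . . ^ . ^ ^ ^ ^ ^ . . = 6 differences

6


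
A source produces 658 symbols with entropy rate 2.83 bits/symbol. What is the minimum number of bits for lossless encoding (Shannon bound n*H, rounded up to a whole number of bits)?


Minimum bits >= n * H = 658 * 2.83 = 1862.14, rounded up to a whole number of bits = 1863

1863 bits


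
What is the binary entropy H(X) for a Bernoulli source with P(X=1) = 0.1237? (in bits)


H = -p*log2(p) - (1-p)*log2(1-p). -0.1237*log2(0.1237) = 0.372966; -0.8763*log2(0.8763) = 0.166938. H = 0.372966 + 0.166938 = 0.5399

0.5399 bits


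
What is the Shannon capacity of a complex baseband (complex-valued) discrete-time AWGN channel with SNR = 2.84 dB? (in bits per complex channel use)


SNR_linear = 10^(2.84/10) = 1.9231; C = log2(1 + SNR_linear) = log2(1 + 1.9231) = 1.5475

1.5475 bits/channel use


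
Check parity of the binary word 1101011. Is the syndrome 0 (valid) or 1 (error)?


Syndrome = XOR of all bits = 1 XOR 1 XOR 0 XOR 1 XOR 0 XOR 1 XOR 1 = 1

1


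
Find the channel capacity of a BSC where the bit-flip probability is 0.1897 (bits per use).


H(p) = -p*log2(p) - (1-p)*log2(1-p) = -0.1897*log2(0.1897) - 0.8103*log2(0.8103) = 0.454940 + 0.245903 = 0.7008. C = 1 - H(p) = 1 - 0.7008 = 0.2992

0.2992 bits


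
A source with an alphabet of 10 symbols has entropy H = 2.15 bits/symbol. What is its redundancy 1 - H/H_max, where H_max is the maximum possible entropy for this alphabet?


H_max = log2(K) = log2(10) = 3.3219 bits/symbol. Redundancy = 1 - H/H_max = 1 - 2.15/3.3219 = 1 - 0.6472 = 0.3528

0.3528


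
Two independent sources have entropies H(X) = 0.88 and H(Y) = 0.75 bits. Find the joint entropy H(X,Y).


For independent variables, H(X,Y) = H(X) + H(Y) = 0.88 + 0.75 = 1.63

1.63 bits


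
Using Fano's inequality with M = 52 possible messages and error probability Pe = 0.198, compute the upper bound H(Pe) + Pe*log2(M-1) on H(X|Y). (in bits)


H(Pe) = -Pe*log2(Pe) - (1-Pe)*log2(1-Pe) = -0.198*log2(0.198) - 0.802*log2(0.802) = 0.462613 + 0.255297 = 0.7179. Pe*log2(M-1) = 0.198*log2(51) = 1.123140. Bound = H(Pe) + Pe*log2(M-1) = 0.462613 + 0.255297 + 1.123140 = 1.8411

1.8411 bits


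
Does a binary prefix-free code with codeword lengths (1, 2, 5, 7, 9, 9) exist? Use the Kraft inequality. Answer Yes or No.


Kraft sum = sum(2^(-l_i)) = 0.793, need <= 1. Result: satisfied (a binary prefix-free code with these lengths exists)

Yes


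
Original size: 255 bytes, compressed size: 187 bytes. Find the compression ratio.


Ratio = original / compressed = 255 / 187 = 1.3636

1.3636


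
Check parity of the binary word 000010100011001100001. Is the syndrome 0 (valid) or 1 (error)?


Syndrome = XOR of all bits = 0 XOR 0 XOR 0 XOR 0 XOR 1 XOR 0 XOR 1 XOR 0 XOR 0 XOR 0 XOR 1 XOR 1 XOR 0 XOR 0 XOR 1 XOR 1 XOR 0 XOR 0 XOR 0 XOR 0 XOR 1 = 1

1


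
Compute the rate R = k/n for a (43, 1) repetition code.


Rate = k/n = 1/43

1/43


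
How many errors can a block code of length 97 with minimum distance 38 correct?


Correction capability = floor((d-1)/2) = floor((38-1)/2) = 18

18 errors


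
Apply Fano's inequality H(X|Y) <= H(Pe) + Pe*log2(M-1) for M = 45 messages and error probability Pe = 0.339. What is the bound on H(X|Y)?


H(Pe) = -Pe*log2(Pe) - (1-Pe)*log2(1-Pe) = -0.339*log2(0.339) - 0.661*log2(0.661) = 0.529058 + 0.394801 = 0.9239. Pe*log2(M-1) = 0.339*log2(44) = 1.850747. Bound = H(Pe) + Pe*log2(M-1) = 0.529058 + 0.394801 + 1.850747 = 2.7746

2.7746 bits


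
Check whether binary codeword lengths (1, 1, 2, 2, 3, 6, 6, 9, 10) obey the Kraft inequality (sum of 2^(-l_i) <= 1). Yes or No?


Kraft sum = sum(2^(-l_i)) = 1.6592, need <= 1. Result: violated (a binary prefix-free code with these lengths cannot exist)

No


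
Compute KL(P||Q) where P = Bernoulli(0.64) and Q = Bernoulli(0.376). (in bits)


KL = p*log2(p/q) + (1-p)*log2((1-p)/(1-q)) = 0.64*log2(0.64/0.376) + 0.36*log2(0.36/0.624) = 0.2054

0.2054 bits


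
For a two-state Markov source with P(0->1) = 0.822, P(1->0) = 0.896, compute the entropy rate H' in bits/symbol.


Stationary distribution: pi_0 = p10/(p01+p10) = 0.5215, pi_1 = 0.4785. Entropy rate H' = pi_0*H(p01) + pi_1*H(p10) = 0.5215*0.6757 + 0.4785*0.4815 = 0.5828

0.5828 bits/symbol


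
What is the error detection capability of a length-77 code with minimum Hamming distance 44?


Detection capability = d_min - 1 = 44 - 1 = 43

43 errors


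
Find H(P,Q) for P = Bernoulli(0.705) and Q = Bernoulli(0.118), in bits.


H(P,Q) = -p*log2(q) - (1-p)*log2(1-q). -0.705*log2(0.118) = 2.173615; -0.295*log2(0.882) = 0.053439. H(P,Q) = 2.173615 + 0.053439 = 2.2271

2.2271 bits


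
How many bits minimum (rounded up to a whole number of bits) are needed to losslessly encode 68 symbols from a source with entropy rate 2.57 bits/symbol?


Minimum bits >= n * H = 68 * 2.57 = 174.76, rounded up to a whole number of bits = 175

175 bits


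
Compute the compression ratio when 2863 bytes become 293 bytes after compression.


Ratio = original / compressed = 2863 / 293 = 9.7713

9.7713


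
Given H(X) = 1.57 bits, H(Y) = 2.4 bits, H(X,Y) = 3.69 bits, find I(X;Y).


I(X;Y) = H(X) + H(Y) - H(X,Y) = 1.57 + 2.4 - 3.69 = 0.28

0.28 bits


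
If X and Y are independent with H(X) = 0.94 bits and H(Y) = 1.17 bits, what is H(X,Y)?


For independent variables, H(X,Y) = H(X) + H(Y) = 0.94 + 1.17 = 2.11

2.11 bits


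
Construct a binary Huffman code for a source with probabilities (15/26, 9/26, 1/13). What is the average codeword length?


Huffman construction (repeatedly merge the two least-probable nodes; each merge adds 1 bit to every symbol beneath it): 1/13 + 9/26 = 11/26; 11/26 + 15/26 = 1. Resulting codeword lengths (in the order the probabilities were given): (1, 2, 2). L_avg = sum(p_i * l_i) = 15/26*1 + 9/26*2 + 1/13*2 = 37/26 = 1.4231

1.4231 bits


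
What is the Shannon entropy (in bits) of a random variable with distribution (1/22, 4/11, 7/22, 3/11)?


H = -sum(p_i * log2(p_i)). Terms: -(1/22)*log2(1/22) = 0.202701; -(4/11)*log2(4/11) = 0.530702; -(7/22)*log2(7/22) = 0.525661; -(3/11)*log2(3/11) = 0.511219. H = 0.202701 + 0.530702 + 0.525661 + 0.511219 = 1.7703

1.7703 bits


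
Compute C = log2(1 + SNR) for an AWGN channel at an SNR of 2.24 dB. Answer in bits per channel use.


SNR_linear = 10^(2.24/10) = 1.6749; C = log2(1 + SNR_linear) = log2(1 + 1.6749) = 1.4195

1.4195 bits/channel use


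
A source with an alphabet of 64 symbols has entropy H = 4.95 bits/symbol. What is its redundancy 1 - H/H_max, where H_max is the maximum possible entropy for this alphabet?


H_max = log2(K) = log2(64) = 6.0 bits/symbol. Redundancy = 1 - H/H_max = 1 - 4.95/6.0 = 1 - 0.825 = 0.175

0.175


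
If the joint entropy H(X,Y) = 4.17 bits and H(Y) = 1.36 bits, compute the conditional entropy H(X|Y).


H(X|Y) = H(X,Y) - H(Y) = 4.17 - 1.36 = 2.81

2.81 bits


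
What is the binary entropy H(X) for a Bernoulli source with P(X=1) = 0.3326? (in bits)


H = -p*log2(p) - (1-p)*log2(1-p). -0.3326*log2(0.3326) = 0.528215; -0.6674*log2(0.6674) = 0.389345. H = 0.528215 + 0.389345 = 0.9176

0.9176 bits


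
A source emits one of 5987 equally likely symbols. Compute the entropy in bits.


H = log2(n) = log2(5987) = 12.5476

12.5476 bits


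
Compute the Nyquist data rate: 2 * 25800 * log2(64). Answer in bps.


Rate = 2 * B * log2(M) = 2 * 25800 * 6.0 = 309600.0

309600.0 bps


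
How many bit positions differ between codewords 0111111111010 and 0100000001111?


Count differing positions: . . ^ ^ ^ ^ ^ ^ ^ . ^ . ^ = 9 differences

9


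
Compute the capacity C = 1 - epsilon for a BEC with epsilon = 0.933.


C = 1 - epsilon = 1 - 0.933 = 0.067

0.067 bits


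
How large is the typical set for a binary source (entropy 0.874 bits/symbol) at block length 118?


log2|A_typical| = nH = 118 * 0.874 = 103.132, so |A_typical| ~ 2^103.132 = 1.111e+31

1.111e+31


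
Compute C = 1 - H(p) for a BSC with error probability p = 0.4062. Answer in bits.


H(p) = -p*log2(p) - (1-p)*log2(1-p) = -0.4062*log2(0.4062) - 0.5938*log2(0.5938) = 0.527954 + 0.446509 = 0.9745. C = 1 - H(p) = 1 - 0.9745 = 0.0255

0.0255 bits


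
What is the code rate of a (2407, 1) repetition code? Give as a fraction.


Rate = k/n = 1/2407

1/2407


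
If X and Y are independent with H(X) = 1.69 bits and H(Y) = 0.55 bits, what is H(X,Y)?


For independent variables, H(X,Y) = H(X) + H(Y) = 1.69 + 0.55 = 2.24

2.24 bits


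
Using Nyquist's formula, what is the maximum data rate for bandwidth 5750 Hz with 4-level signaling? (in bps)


Rate = 2 * B * log2(M) = 2 * 5750 * 2.0 = 23000.0

23000.0 bps


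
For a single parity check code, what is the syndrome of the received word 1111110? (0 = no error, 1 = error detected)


Syndrome = XOR of all bits = 1 XOR 1 XOR 1 XOR 1 XOR 1 XOR 1 XOR 0 = 0

0


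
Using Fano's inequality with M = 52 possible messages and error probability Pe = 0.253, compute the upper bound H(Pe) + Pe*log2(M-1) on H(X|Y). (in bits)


H(Pe) = -Pe*log2(Pe) - (1-Pe)*log2(1-Pe) = -0.253*log2(0.253) - 0.747*log2(0.747) = 0.501646 + 0.314352 = 0.816. Pe*log2(M-1) = 0.253*log2(51) = 1.435124. Bound = H(Pe) + Pe*log2(M-1) = 0.501646 + 0.314352 + 1.435124 = 2.2511

2.2511 bits


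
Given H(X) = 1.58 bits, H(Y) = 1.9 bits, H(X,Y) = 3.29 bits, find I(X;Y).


I(X;Y) = H(X) + H(Y) - H(X,Y) = 1.58 + 1.9 - 3.29 = 0.19

0.19 bits


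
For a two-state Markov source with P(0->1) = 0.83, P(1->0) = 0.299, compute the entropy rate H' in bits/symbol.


Stationary distribution: pi_0 = p10/(p01+p10) = 0.2648, pi_1 = 0.7352. Entropy rate H' = pi_0*H(p01) + pi_1*H(p10) = 0.2648*0.6577 + 0.7352*0.8801 = 0.8212

0.8212 bits/symbol


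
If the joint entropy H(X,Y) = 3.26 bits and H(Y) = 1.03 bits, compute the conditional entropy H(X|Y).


H(X|Y) = H(X,Y) - H(Y) = 3.26 - 1.03 = 2.23

2.23 bits


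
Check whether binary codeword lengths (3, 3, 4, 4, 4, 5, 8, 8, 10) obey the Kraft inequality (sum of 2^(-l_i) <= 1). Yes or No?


Kraft sum = sum(2^(-l_i)) = 0.4775, need <= 1. Result: satisfied (a binary prefix-free code with these lengths exists)

Yes


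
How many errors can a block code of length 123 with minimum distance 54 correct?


Correction capability = floor((d-1)/2) = floor((54-1)/2) = 26

26 errors


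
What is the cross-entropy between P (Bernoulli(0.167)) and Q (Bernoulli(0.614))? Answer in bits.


H(P,Q) = -p*log2(q) - (1-p)*log2(1-q). -0.167*log2(0.614) = 0.117516; -0.833*log2(0.386) = 1.143982. H(P,Q) = 0.117516 + 1.143982 = 1.2615

1.2615 bits


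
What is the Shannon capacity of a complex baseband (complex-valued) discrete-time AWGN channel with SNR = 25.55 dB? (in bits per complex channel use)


SNR_linear = 10^(25.55/10) = 358.9219; C = log2(1 + SNR_linear) = log2(1 + 358.9219) = 8.4915

8.4915 bits/channel use


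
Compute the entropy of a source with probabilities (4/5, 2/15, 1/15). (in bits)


H = -sum(p_i * log2(p_i)). Terms: -(4/5)*log2(4/5) = 0.257542; -(2/15)*log2(2/15) = 0.387585; -(1/15)*log2(1/15) = 0.260459. H = 0.257542 + 0.387585 + 0.260459 = 0.9056

0.9056 bits


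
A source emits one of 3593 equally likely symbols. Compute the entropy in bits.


H = log2(n) = log2(3593) = 11.811

11.811 bits


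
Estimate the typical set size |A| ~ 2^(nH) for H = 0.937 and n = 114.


log2|A_typical| = nH = 114 * 0.937 = 106.818, so |A_typical| ~ 2^106.818 = 1.430e+32

1.430e+32


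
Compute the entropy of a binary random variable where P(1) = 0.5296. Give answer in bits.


H = -p*log2(p) - (1-p)*log2(1-p). -0.5296*log2(0.5296) = 0.485656; -0.4704*log2(0.4704) = 0.511814. H = 0.485656 + 0.511814 = 0.9975

0.9975 bits


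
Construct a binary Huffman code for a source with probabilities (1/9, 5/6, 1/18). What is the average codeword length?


Huffman construction (repeatedly merge the two least-probable nodes; each merge adds 1 bit to every symbol beneath it): 1/18 + 1/9 = 1/6; 1/6 + 5/6 = 1. Resulting codeword lengths (in the order the probabilities were given): (2, 1, 2). L_avg = sum(p_i * l_i) = 1/9*2 + 5/6*1 + 1/18*2 = 7/6 = 1.1667

1.1667 bits


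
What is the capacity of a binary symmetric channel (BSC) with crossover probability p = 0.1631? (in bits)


H(p) = -p*log2(p) - (1-p)*log2(1-p) = -0.1631*log2(0.1631) - 0.8369*log2(0.8369) = 0.426698 + 0.214977 = 0.6417. C = 1 - H(p) = 1 - 0.6417 = 0.3583

0.3583 bits


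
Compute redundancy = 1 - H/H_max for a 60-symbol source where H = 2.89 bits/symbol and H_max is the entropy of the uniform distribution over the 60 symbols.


H_max = log2(K) = log2(60) = 5.9069 bits/symbol. Redundancy = 1 - H/H_max = 1 - 2.89/5.9069 = 1 - 0.4893 = 0.5107

0.5107


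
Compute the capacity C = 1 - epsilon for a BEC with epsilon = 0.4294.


C = 1 - epsilon = 1 - 0.4294 = 0.5706

0.5706 bits


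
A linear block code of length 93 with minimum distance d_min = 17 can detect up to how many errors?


Detection capability = d_min - 1 = 17 - 1 = 16

16 errors


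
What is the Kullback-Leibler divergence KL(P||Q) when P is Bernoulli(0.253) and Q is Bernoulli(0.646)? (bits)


KL = p*log2(p/q) + (1-p)*log2((1-p)/(1-q)) = 0.253*log2(0.253/0.646) + 0.747*log2(0.747/0.354) = 0.4626

0.4626 bits


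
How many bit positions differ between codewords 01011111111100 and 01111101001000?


Count differing positions: . . ^ . . . ^ . ^ ^ . ^ . . = 5 differences

5


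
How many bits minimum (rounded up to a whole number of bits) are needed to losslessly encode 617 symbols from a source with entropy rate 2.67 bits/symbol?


Minimum bits >= n * H = 617 * 2.67 = 1647.39, rounded up to a whole number of bits = 1648

1648 bits


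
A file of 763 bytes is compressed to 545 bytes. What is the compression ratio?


Ratio = original / compressed = 763 / 545 = 1.4

1.4


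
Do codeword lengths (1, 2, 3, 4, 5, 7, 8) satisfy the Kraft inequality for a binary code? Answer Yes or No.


Kraft sum = sum(2^(-l_i)) = 0.9805, need <= 1. Result: satisfied (a binary prefix-free code with these lengths exists)

Yes


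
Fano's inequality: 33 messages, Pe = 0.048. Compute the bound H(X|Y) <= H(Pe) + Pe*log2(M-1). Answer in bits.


H(Pe) = -Pe*log2(Pe) - (1-Pe)*log2(1-Pe) = -0.048*log2(0.048) - 0.952*log2(0.952) = 0.210279 + 0.067560 = 0.2778. Pe*log2(M-1) = 0.048*log2(32) = 0.240000. Bound = H(Pe) + Pe*log2(M-1) = 0.210279 + 0.067560 + 0.240000 = 0.5178

0.5178 bits


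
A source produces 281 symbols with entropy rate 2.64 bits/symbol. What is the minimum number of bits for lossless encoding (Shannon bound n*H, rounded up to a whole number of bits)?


Minimum bits >= n * H = 281 * 2.64 = 741.84, rounded up to a whole number of bits = 742

742 bits


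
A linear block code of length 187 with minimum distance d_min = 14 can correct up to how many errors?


Correction capability = floor((d-1)/2) = floor((14-1)/2) = 6

6 errors


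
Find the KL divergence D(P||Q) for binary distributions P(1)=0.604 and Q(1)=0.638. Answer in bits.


KL = p*log2(p/q) + (1-p)*log2((1-p)/(1-q)) = 0.604*log2(0.604/0.638) + 0.396*log2(0.396/0.362) = 0.0036

0.0036 bits


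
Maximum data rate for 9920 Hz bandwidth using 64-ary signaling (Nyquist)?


Rate = 2 * B * log2(M) = 2 * 9920 * 6.0 = 119040.0

119040.0 bps


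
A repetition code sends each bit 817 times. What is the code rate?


Rate = k/n = 1/817

1/817


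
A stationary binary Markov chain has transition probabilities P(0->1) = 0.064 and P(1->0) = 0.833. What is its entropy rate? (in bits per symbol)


Stationary distribution: pi_0 = p10/(p01+p10) = 0.9287, pi_1 = 0.0713. Entropy rate H' = pi_0*H(p01) + pi_1*H(p10) = 0.9287*0.3431 + 0.0713*0.6508 = 0.3651

0.3651 bits/symbol


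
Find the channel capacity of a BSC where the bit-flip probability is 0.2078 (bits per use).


H(p) = -p*log2(p) - (1-p)*log2(1-p) = -0.2078*log2(0.2078) - 0.7922*log2(0.7922) = 0.471027 + 0.266229 = 0.7373. C = 1 - H(p) = 1 - 0.7373 = 0.2627

0.2627 bits


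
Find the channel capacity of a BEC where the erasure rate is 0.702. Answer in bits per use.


C = 1 - epsilon = 1 - 0.702 = 0.298

0.298 bits


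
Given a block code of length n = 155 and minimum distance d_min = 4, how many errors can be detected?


Detection capability = d_min - 1 = 4 - 1 = 3

3 errors


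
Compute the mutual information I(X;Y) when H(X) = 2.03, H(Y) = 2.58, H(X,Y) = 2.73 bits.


I(X;Y) = H(X) + H(Y) - H(X,Y) = 2.03 + 2.58 - 2.73 = 1.88

1.88 bits


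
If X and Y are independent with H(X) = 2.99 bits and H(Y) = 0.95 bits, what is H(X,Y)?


For independent variables, H(X,Y) = H(X) + H(Y) = 2.99 + 0.95 = 3.94

3.94 bits


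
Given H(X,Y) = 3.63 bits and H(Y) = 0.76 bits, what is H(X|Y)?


H(X|Y) = H(X,Y) - H(Y) = 3.63 - 0.76 = 2.87

2.87 bits


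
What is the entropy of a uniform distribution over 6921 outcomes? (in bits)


H = log2(n) = log2(6921) = 12.7568

12.7568 bits


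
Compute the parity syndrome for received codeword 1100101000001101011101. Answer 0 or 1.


Syndrome = XOR of all bits = 1 XOR 1 XOR 0 XOR 0 XOR 1 XOR 0 XOR 1 XOR 0 XOR 0 XOR 0 XOR 0 XOR 0 XOR 1 XOR 1 XOR 0 XOR 1 XOR 0 XOR 1 XOR 1 XOR 1 XOR 0 XOR 1 = 1

1


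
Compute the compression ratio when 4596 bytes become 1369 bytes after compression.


Ratio = original / compressed = 4596 / 1369 = 3.3572

3.3572


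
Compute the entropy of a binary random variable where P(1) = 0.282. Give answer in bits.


H = -p*log2(p) - (1-p)*log2(1-p). -0.282*log2(0.282) = 0.514998; -0.718*log2(0.718) = 0.343164. H = 0.514998 + 0.343164 = 0.8582

0.8582 bits


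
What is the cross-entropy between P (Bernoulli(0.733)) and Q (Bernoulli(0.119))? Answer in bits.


H(P,Q) = -p*log2(q) - (1-p)*log2(1-q). -0.733*log2(0.119) = 2.251018; -0.267*log2(0.881) = 0.048804. H(P,Q) = 2.251018 + 0.048804 = 2.2998

2.2998 bits


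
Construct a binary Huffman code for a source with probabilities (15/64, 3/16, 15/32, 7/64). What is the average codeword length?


Huffman construction (repeatedly merge the two least-probable nodes; each merge adds 1 bit to every symbol beneath it): 7/64 + 3/16 = 19/64; 15/64 + 19/64 = 17/32; 15/32 + 17/32 = 1. Resulting codeword lengths (in the order the probabilities were given): (2, 3, 1, 3). L_avg = sum(p_i * l_i) = 15/64*2 + 3/16*3 + 15/32*1 + 7/64*3 = 117/64 = 1.8281

1.8281 bits


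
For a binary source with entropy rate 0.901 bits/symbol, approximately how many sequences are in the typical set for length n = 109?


log2|A_typical| = nH = 109 * 0.901 = 98.209, so |A_typical| ~ 2^98.209 = 3.663e+29

3.663e+29


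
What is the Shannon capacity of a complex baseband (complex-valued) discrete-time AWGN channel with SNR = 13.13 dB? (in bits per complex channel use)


SNR_linear = 10^(13.13/10) = 20.5589; C = log2(1 + SNR_linear) = log2(1 + 20.5589) = 4.4302

4.4302 bits/channel use


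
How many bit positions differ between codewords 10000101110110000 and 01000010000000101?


Count differing positions: ^ ^ . . . ^ ^ ^ ^ ^ . ^ ^ . ^ . ^ = 11 differences

11


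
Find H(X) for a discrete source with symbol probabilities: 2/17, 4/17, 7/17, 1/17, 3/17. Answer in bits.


H = -sum(p_i * log2(p_i)). Terms: -(2/17)*log2(2/17) = 0.363231; -(4/17)*log2(4/17) = 0.491168; -(7/17)*log2(7/17) = 0.527103; -(1/17)*log2(1/17) = 0.240439; -(3/17)*log2(3/17) = 0.441618. H = 0.363231 + 0.491168 + 0.527103 + 0.240439 + 0.441618 = 2.0636

2.0636 bits


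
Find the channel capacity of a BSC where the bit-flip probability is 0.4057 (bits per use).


H(p) = -p*log2(p) - (1-p)*log2(1-p) = -0.4057*log2(0.4057) - 0.5943*log2(0.5943) = 0.528025 + 0.446163 = 0.9742. C = 1 - H(p) = 1 - 0.9742 = 0.0258

0.0258 bits


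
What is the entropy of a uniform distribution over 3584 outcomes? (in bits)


H = log2(n) = log2(3584) = 11.8074

11.8074 bits


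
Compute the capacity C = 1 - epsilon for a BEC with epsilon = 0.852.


C = 1 - epsilon = 1 - 0.852 = 0.148

0.148 bits


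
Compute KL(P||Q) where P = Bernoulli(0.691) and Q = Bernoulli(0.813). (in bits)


KL = p*log2(p/q) + (1-p)*log2((1-p)/(1-q)) = 0.691*log2(0.691/0.813) + 0.309*log2(0.309/0.187) = 0.0618

0.0618 bits


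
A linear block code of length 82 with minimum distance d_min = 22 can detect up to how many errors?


Detection capability = d_min - 1 = 22 - 1 = 21

21 errors


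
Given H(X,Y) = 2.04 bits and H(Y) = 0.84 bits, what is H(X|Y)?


H(X|Y) = H(X,Y) - H(Y) = 2.04 - 0.84 = 1.2

1.2 bits


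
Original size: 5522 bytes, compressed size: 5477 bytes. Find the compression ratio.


Ratio = original / compressed = 5522 / 5477 = 1.0082

1.0082


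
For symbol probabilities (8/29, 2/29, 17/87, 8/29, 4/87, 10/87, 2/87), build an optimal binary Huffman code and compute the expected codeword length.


Huffman construction (repeatedly merge the two least-probable nodes; each merge adds 1 bit to every symbol beneath it): 2/87 + 4/87 = 2/29; 2/29 + 2/29 = 4/29; 10/87 + 4/29 = 22/87; 17/87 + 22/87 = 13/29; 8/29 + 8/29 = 16/29; 13/29 + 16/29 = 1. Resulting codeword lengths (in the order the probabilities were given): (2, 4, 2, 2, 5, 3, 5). L_avg = sum(p_i * l_i) = 8/29*2 + 2/29*4 + 17/87*2 + 8/29*2 + 4/87*5 + 10/87*3 + 2/87*5 = 214/87 = 2.4598

2.4598 bits


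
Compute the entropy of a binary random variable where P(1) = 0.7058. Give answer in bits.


H = -p*log2(p) - (1-p)*log2(1-p). -0.7058*log2(0.7058) = 0.354784; -0.2942*log2(0.2942) = 0.519301. H = 0.354784 + 0.519301 = 0.8741

0.8741 bits


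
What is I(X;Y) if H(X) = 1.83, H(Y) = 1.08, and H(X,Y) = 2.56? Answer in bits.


I(X;Y) = H(X) + H(Y) - H(X,Y) = 1.83 + 1.08 - 2.56 = 0.35

0.35 bits


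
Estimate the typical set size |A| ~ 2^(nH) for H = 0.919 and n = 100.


log2|A_typical| = nH = 100 * 0.919 = 91.9, so |A_typical| ~ 2^91.9 = 4.620e+27

4.620e+27


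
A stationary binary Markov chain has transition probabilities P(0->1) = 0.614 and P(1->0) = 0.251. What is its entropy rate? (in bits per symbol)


Stationary distribution: pi_0 = p10/(p01+p10) = 0.2902, pi_1 = 0.7098. Entropy rate H' = pi_0*H(p01) + pi_1*H(p10) = 0.2902*0.9622 + 0.7098*0.8129 = 0.8562

0.8562 bits/symbol


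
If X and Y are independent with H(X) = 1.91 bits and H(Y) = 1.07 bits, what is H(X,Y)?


For independent variables, H(X,Y) = H(X) + H(Y) = 1.91 + 1.07 = 2.98

2.98 bits


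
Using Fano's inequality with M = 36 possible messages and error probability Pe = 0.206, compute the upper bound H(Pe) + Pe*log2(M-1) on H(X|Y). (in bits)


H(Pe) = -Pe*log2(Pe) - (1-Pe)*log2(1-Pe) = -0.206*log2(0.206) - 0.794*log2(0.794) = 0.469532 + 0.264235 = 0.7338. Pe*log2(M-1) = 0.206*log2(35) = 1.056632. Bound = H(Pe) + Pe*log2(M-1) = 0.469532 + 0.264235 + 1.056632 = 1.7904

1.7904 bits


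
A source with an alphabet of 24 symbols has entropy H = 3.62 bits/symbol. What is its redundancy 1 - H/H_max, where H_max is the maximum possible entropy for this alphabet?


H_max = log2(K) = log2(24) = 4.585 bits/symbol. Redundancy = 1 - H/H_max = 1 - 3.62/4.585 = 1 - 0.7895 = 0.2105

0.2105


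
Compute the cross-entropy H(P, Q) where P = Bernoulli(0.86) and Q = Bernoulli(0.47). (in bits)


H(P,Q) = -p*log2(q) - (1-p)*log2(1-q). -0.86*log2(0.47) = 0.936770; -0.14*log2(0.53) = 0.128231. H(P,Q) = 0.936770 + 0.128231 = 1.065

1.065 bits


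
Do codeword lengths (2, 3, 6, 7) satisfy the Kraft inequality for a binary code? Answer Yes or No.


Kraft sum = sum(2^(-l_i)) = 0.3984, need <= 1. Result: satisfied (a binary prefix-free code with these lengths exists)

Yes


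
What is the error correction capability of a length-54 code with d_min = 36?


Correction capability = floor((d-1)/2) = floor((36-1)/2) = 17

17 errors


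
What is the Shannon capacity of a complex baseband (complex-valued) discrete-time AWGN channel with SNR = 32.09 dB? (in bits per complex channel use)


SNR_linear = 10^(32.09/10) = 1618.08; C = log2(1 + SNR_linear) = log2(1 + 1618.08) = 10.661

10.661 bits/channel use


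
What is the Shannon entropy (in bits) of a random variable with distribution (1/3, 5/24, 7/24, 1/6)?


H = -sum(p_i * log2(p_i)). Terms: -(1/3)*log2(1/3) = 0.528321; -(5/24)*log2(5/24) = 0.471466; -(7/24)*log2(7/24) = 0.518469; -(1/6)*log2(1/6) = 0.430827. H = 0.528321 + 0.471466 + 0.518469 + 0.430827 = 1.9491

1.9491 bits


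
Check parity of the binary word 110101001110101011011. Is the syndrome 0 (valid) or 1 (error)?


Syndrome = XOR of all bits = 1 XOR 1 XOR 0 XOR 1 XOR 0 XOR 1 XOR 0 XOR 0 XOR 1 XOR 1 XOR 1 XOR 0 XOR 1 XOR 0 XOR 1 XOR 0 XOR 1 XOR 1 XOR 0 XOR 1 XOR 1 = 1

1
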